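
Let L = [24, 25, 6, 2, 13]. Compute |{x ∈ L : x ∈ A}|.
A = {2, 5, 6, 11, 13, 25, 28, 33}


Set A = {2, 5, 6, 11, 13, 25, 28, 33}
Candidates: [24, 25, 6, 2, 13]
Check each candidate:
24 ∉ A, 25 ∈ A, 6 ∈ A, 2 ∈ A, 13 ∈ A
Count of candidates in A: 4

4


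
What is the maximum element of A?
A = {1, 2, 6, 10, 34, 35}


Set A = {1, 2, 6, 10, 34, 35}
Elements in ascending order: 1, 2, 6, 10, 34, 35
The largest element is 35.

35


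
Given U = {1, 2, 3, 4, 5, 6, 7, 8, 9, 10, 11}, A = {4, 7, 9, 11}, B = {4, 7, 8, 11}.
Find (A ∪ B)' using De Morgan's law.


U = {1, 2, 3, 4, 5, 6, 7, 8, 9, 10, 11}
A = {4, 7, 9, 11}, B = {4, 7, 8, 11}
A ∪ B = {4, 7, 8, 9, 11}
(A ∪ B)' = U \ (A ∪ B) = {1, 2, 3, 5, 6, 10}
Verification via A' ∩ B': A' = {1, 2, 3, 5, 6, 8, 10}, B' = {1, 2, 3, 5, 6, 9, 10}
A' ∩ B' = {1, 2, 3, 5, 6, 10} ✓

{1, 2, 3, 5, 6, 10}


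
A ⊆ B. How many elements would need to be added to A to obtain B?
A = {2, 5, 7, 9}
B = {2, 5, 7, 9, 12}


Set A = {2, 5, 7, 9}, |A| = 4
Set B = {2, 5, 7, 9, 12}, |B| = 5
Since A ⊆ B: B \ A = {12}
|B| - |A| = 5 - 4 = 1

1


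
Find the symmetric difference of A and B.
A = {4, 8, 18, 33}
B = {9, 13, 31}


Set A = {4, 8, 18, 33}
Set B = {9, 13, 31}
A △ B = (A \ B) ∪ (B \ A)
Elements in A but not B: {4, 8, 18, 33}
Elements in B but not A: {9, 13, 31}
A △ B = {4, 8, 9, 13, 18, 31, 33}

{4, 8, 9, 13, 18, 31, 33}


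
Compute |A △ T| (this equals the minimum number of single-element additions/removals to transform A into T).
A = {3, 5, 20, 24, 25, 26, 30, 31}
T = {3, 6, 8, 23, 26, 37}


Set A = {3, 5, 20, 24, 25, 26, 30, 31}
Set T = {3, 6, 8, 23, 26, 37}
Elements to remove from A (in A, not in T): {5, 20, 24, 25, 30, 31} → 6 removals
Elements to add to A (in T, not in A): {6, 8, 23, 37} → 4 additions
Total edits = 6 + 4 = 10

10


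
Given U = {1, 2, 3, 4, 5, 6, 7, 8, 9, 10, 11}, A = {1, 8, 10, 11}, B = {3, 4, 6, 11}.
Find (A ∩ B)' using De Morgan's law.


U = {1, 2, 3, 4, 5, 6, 7, 8, 9, 10, 11}
A = {1, 8, 10, 11}, B = {3, 4, 6, 11}
A ∩ B = {11}
(A ∩ B)' = U \ (A ∩ B) = {1, 2, 3, 4, 5, 6, 7, 8, 9, 10}
Verification via A' ∪ B': A' = {2, 3, 4, 5, 6, 7, 9}, B' = {1, 2, 5, 7, 8, 9, 10}
A' ∪ B' = {1, 2, 3, 4, 5, 6, 7, 8, 9, 10} ✓

{1, 2, 3, 4, 5, 6, 7, 8, 9, 10}


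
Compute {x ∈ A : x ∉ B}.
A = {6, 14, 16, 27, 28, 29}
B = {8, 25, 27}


Set A = {6, 14, 16, 27, 28, 29}
Set B = {8, 25, 27}
Check each element of A against B:
6 ∉ B (include), 14 ∉ B (include), 16 ∉ B (include), 27 ∈ B, 28 ∉ B (include), 29 ∉ B (include)
Elements of A not in B: {6, 14, 16, 28, 29}

{6, 14, 16, 28, 29}


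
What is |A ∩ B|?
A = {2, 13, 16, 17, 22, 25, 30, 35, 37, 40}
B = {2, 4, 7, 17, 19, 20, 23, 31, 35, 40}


Set A = {2, 13, 16, 17, 22, 25, 30, 35, 37, 40}
Set B = {2, 4, 7, 17, 19, 20, 23, 31, 35, 40}
A ∩ B = {2, 17, 35, 40}
|A ∩ B| = 4

4


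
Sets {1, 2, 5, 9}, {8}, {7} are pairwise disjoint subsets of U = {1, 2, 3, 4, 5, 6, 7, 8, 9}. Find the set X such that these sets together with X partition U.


U = {1, 2, 3, 4, 5, 6, 7, 8, 9}
Shown blocks: {1, 2, 5, 9}, {8}, {7}
A partition's blocks are pairwise disjoint and cover U, so the missing block = U \ (union of shown blocks).
Union of shown blocks: {1, 2, 5, 7, 8, 9}
Missing block = U \ (union) = {3, 4, 6}

{3, 4, 6}


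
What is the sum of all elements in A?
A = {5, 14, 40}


Set A = {5, 14, 40}
Sum = 5 + 14 + 40 = 59

59


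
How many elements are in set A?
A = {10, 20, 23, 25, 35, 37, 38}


Set A = {10, 20, 23, 25, 35, 37, 38}
Listing elements: 10, 20, 23, 25, 35, 37, 38
Counting: 7 elements
|A| = 7

7


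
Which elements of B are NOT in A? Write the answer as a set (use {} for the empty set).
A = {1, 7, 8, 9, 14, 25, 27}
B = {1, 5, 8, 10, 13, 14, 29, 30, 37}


Set A = {1, 7, 8, 9, 14, 25, 27}
Set B = {1, 5, 8, 10, 13, 14, 29, 30, 37}
Check each element of B against A:
1 ∈ A, 5 ∉ A (include), 8 ∈ A, 10 ∉ A (include), 13 ∉ A (include), 14 ∈ A, 29 ∉ A (include), 30 ∉ A (include), 37 ∉ A (include)
Elements of B not in A: {5, 10, 13, 29, 30, 37}

{5, 10, 13, 29, 30, 37}


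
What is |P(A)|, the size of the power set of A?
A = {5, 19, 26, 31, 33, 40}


Set A = {5, 19, 26, 31, 33, 40}
|A| = 6
The power set P(A) contains all subsets of A.
|P(A)| = 2^|A| = 2^6 = 64

64


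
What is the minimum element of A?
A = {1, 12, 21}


Set A = {1, 12, 21}
Elements in ascending order: 1, 12, 21
The smallest element is 1.

1


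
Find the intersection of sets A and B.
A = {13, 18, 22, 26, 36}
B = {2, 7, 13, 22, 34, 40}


Set A = {13, 18, 22, 26, 36}
Set B = {2, 7, 13, 22, 34, 40}
A ∩ B includes only elements in both sets.
Check each element of A against B:
13 ✓, 18 ✗, 22 ✓, 26 ✗, 36 ✗
A ∩ B = {13, 22}

{13, 22}


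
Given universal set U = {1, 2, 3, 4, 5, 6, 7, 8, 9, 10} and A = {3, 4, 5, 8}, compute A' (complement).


Universal set U = {1, 2, 3, 4, 5, 6, 7, 8, 9, 10}
Set A = {3, 4, 5, 8}
A' = U \ A = elements in U but not in A
Checking each element of U:
1 (not in A, include), 2 (not in A, include), 3 (in A, exclude), 4 (in A, exclude), 5 (in A, exclude), 6 (not in A, include), 7 (not in A, include), 8 (in A, exclude), 9 (not in A, include), 10 (not in A, include)
A' = {1, 2, 6, 7, 9, 10}

{1, 2, 6, 7, 9, 10}


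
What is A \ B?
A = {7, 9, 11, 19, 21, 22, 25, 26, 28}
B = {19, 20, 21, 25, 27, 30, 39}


Set A = {7, 9, 11, 19, 21, 22, 25, 26, 28}
Set B = {19, 20, 21, 25, 27, 30, 39}
A \ B includes elements in A that are not in B.
Check each element of A:
7 (not in B, keep), 9 (not in B, keep), 11 (not in B, keep), 19 (in B, remove), 21 (in B, remove), 22 (not in B, keep), 25 (in B, remove), 26 (not in B, keep), 28 (not in B, keep)
A \ B = {7, 9, 11, 22, 26, 28}

{7, 9, 11, 22, 26, 28}


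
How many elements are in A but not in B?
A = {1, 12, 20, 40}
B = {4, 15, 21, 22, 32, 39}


Set A = {1, 12, 20, 40}
Set B = {4, 15, 21, 22, 32, 39}
A \ B = {1, 12, 20, 40}
|A \ B| = 4

4


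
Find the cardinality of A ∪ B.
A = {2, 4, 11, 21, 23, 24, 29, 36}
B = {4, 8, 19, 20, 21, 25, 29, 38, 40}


Set A = {2, 4, 11, 21, 23, 24, 29, 36}, |A| = 8
Set B = {4, 8, 19, 20, 21, 25, 29, 38, 40}, |B| = 9
A ∩ B = {4, 21, 29}, |A ∩ B| = 3
|A ∪ B| = |A| + |B| - |A ∩ B| = 8 + 9 - 3 = 14

14


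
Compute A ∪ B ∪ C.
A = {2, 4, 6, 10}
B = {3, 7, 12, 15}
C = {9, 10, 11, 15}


Set A = {2, 4, 6, 10}
Set B = {3, 7, 12, 15}
Set C = {9, 10, 11, 15}
First, A ∪ B = {2, 3, 4, 6, 7, 10, 12, 15}
Then, (A ∪ B) ∪ C = {2, 3, 4, 6, 7, 9, 10, 11, 12, 15}

{2, 3, 4, 6, 7, 9, 10, 11, 12, 15}


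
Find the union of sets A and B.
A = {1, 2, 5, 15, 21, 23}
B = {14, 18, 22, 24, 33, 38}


Set A = {1, 2, 5, 15, 21, 23}
Set B = {14, 18, 22, 24, 33, 38}
A ∪ B includes all elements in either set.
Elements from A: {1, 2, 5, 15, 21, 23}
Elements from B not already included: {14, 18, 22, 24, 33, 38}
A ∪ B = {1, 2, 5, 14, 15, 18, 21, 22, 23, 24, 33, 38}

{1, 2, 5, 14, 15, 18, 21, 22, 23, 24, 33, 38}


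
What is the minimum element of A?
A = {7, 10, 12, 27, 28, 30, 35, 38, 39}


Set A = {7, 10, 12, 27, 28, 30, 35, 38, 39}
Elements in ascending order: 7, 10, 12, 27, 28, 30, 35, 38, 39
The smallest element is 7.

7


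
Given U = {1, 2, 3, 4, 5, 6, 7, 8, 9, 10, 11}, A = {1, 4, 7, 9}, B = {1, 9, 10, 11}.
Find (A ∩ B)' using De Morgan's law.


U = {1, 2, 3, 4, 5, 6, 7, 8, 9, 10, 11}
A = {1, 4, 7, 9}, B = {1, 9, 10, 11}
A ∩ B = {1, 9}
(A ∩ B)' = U \ (A ∩ B) = {2, 3, 4, 5, 6, 7, 8, 10, 11}
Verification via A' ∪ B': A' = {2, 3, 5, 6, 8, 10, 11}, B' = {2, 3, 4, 5, 6, 7, 8}
A' ∪ B' = {2, 3, 4, 5, 6, 7, 8, 10, 11} ✓

{2, 3, 4, 5, 6, 7, 8, 10, 11}


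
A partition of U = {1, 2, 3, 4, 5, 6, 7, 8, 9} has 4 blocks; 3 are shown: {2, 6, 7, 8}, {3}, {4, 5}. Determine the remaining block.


U = {1, 2, 3, 4, 5, 6, 7, 8, 9}
Shown blocks: {2, 6, 7, 8}, {3}, {4, 5}
A partition's blocks are pairwise disjoint and cover U, so the missing block = U \ (union of shown blocks).
Union of shown blocks: {2, 3, 4, 5, 6, 7, 8}
Missing block = U \ (union) = {1, 9}

{1, 9}


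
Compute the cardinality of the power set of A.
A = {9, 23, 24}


Set A = {9, 23, 24}
|A| = 3
The power set P(A) contains all subsets of A.
|P(A)| = 2^|A| = 2^3 = 8

8


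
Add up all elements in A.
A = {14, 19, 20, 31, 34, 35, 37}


Set A = {14, 19, 20, 31, 34, 35, 37}
Sum = 14 + 19 + 20 + 31 + 34 + 35 + 37 = 190

190


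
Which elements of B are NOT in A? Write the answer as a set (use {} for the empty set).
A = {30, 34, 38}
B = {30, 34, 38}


Set A = {30, 34, 38}
Set B = {30, 34, 38}
Check each element of B against A:
30 ∈ A, 34 ∈ A, 38 ∈ A
Elements of B not in A: {}

{}


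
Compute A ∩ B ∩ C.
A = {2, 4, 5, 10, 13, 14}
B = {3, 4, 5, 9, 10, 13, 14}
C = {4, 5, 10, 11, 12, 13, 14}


Set A = {2, 4, 5, 10, 13, 14}
Set B = {3, 4, 5, 9, 10, 13, 14}
Set C = {4, 5, 10, 11, 12, 13, 14}
First, A ∩ B = {4, 5, 10, 13, 14}
Then, (A ∩ B) ∩ C = {4, 5, 10, 13, 14}

{4, 5, 10, 13, 14}


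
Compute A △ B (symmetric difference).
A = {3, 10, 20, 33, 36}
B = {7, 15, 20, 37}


Set A = {3, 10, 20, 33, 36}
Set B = {7, 15, 20, 37}
A △ B = (A \ B) ∪ (B \ A)
Elements in A but not B: {3, 10, 33, 36}
Elements in B but not A: {7, 15, 37}
A △ B = {3, 7, 10, 15, 33, 36, 37}

{3, 7, 10, 15, 33, 36, 37}


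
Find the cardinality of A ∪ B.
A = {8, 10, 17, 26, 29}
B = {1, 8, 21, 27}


Set A = {8, 10, 17, 26, 29}, |A| = 5
Set B = {1, 8, 21, 27}, |B| = 4
A ∩ B = {8}, |A ∩ B| = 1
|A ∪ B| = |A| + |B| - |A ∩ B| = 5 + 4 - 1 = 8

8


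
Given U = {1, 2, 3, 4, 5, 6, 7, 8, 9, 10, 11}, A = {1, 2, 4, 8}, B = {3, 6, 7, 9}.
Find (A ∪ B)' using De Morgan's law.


U = {1, 2, 3, 4, 5, 6, 7, 8, 9, 10, 11}
A = {1, 2, 4, 8}, B = {3, 6, 7, 9}
A ∪ B = {1, 2, 3, 4, 6, 7, 8, 9}
(A ∪ B)' = U \ (A ∪ B) = {5, 10, 11}
Verification via A' ∩ B': A' = {3, 5, 6, 7, 9, 10, 11}, B' = {1, 2, 4, 5, 8, 10, 11}
A' ∩ B' = {5, 10, 11} ✓

{5, 10, 11}


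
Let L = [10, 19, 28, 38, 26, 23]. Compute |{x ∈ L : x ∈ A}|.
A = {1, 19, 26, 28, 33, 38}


Set A = {1, 19, 26, 28, 33, 38}
Candidates: [10, 19, 28, 38, 26, 23]
Check each candidate:
10 ∉ A, 19 ∈ A, 28 ∈ A, 38 ∈ A, 26 ∈ A, 23 ∉ A
Count of candidates in A: 4

4


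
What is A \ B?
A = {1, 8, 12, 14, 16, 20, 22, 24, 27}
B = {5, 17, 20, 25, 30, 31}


Set A = {1, 8, 12, 14, 16, 20, 22, 24, 27}
Set B = {5, 17, 20, 25, 30, 31}
A \ B includes elements in A that are not in B.
Check each element of A:
1 (not in B, keep), 8 (not in B, keep), 12 (not in B, keep), 14 (not in B, keep), 16 (not in B, keep), 20 (in B, remove), 22 (not in B, keep), 24 (not in B, keep), 27 (not in B, keep)
A \ B = {1, 8, 12, 14, 16, 22, 24, 27}

{1, 8, 12, 14, 16, 22, 24, 27}


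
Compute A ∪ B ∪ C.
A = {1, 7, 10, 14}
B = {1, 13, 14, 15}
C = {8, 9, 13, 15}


Set A = {1, 7, 10, 14}
Set B = {1, 13, 14, 15}
Set C = {8, 9, 13, 15}
First, A ∪ B = {1, 7, 10, 13, 14, 15}
Then, (A ∪ B) ∪ C = {1, 7, 8, 9, 10, 13, 14, 15}

{1, 7, 8, 9, 10, 13, 14, 15}


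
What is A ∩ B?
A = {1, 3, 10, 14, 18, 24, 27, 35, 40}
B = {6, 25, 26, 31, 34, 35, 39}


Set A = {1, 3, 10, 14, 18, 24, 27, 35, 40}
Set B = {6, 25, 26, 31, 34, 35, 39}
A ∩ B includes only elements in both sets.
Check each element of A against B:
1 ✗, 3 ✗, 10 ✗, 14 ✗, 18 ✗, 24 ✗, 27 ✗, 35 ✓, 40 ✗
A ∩ B = {35}

{35}


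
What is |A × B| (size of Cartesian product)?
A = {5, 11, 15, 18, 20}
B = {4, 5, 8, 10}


Set A = {5, 11, 15, 18, 20} has 5 elements.
Set B = {4, 5, 8, 10} has 4 elements.
|A × B| = |A| × |B| = 5 × 4 = 20

20


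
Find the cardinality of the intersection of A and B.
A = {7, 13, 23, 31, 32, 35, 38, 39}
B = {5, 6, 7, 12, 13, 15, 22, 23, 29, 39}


Set A = {7, 13, 23, 31, 32, 35, 38, 39}
Set B = {5, 6, 7, 12, 13, 15, 22, 23, 29, 39}
A ∩ B = {7, 13, 23, 39}
|A ∩ B| = 4

4


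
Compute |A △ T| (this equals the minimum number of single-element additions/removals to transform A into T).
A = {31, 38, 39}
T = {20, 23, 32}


Set A = {31, 38, 39}
Set T = {20, 23, 32}
Elements to remove from A (in A, not in T): {31, 38, 39} → 3 removals
Elements to add to A (in T, not in A): {20, 23, 32} → 3 additions
Total edits = 3 + 3 = 6

6


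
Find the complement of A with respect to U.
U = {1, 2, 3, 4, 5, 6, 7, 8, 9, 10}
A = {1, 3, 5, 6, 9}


Universal set U = {1, 2, 3, 4, 5, 6, 7, 8, 9, 10}
Set A = {1, 3, 5, 6, 9}
A' = U \ A = elements in U but not in A
Checking each element of U:
1 (in A, exclude), 2 (not in A, include), 3 (in A, exclude), 4 (not in A, include), 5 (in A, exclude), 6 (in A, exclude), 7 (not in A, include), 8 (not in A, include), 9 (in A, exclude), 10 (not in A, include)
A' = {2, 4, 7, 8, 10}

{2, 4, 7, 8, 10}


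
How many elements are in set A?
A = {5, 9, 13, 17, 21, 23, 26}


Set A = {5, 9, 13, 17, 21, 23, 26}
Listing elements: 5, 9, 13, 17, 21, 23, 26
Counting: 7 elements
|A| = 7

7


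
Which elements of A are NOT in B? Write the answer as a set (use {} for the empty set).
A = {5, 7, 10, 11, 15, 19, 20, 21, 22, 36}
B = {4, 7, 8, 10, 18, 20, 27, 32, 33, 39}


Set A = {5, 7, 10, 11, 15, 19, 20, 21, 22, 36}
Set B = {4, 7, 8, 10, 18, 20, 27, 32, 33, 39}
Check each element of A against B:
5 ∉ B (include), 7 ∈ B, 10 ∈ B, 11 ∉ B (include), 15 ∉ B (include), 19 ∉ B (include), 20 ∈ B, 21 ∉ B (include), 22 ∉ B (include), 36 ∉ B (include)
Elements of A not in B: {5, 11, 15, 19, 21, 22, 36}

{5, 11, 15, 19, 21, 22, 36}


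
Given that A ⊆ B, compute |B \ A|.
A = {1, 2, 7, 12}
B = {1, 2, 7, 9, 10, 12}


Set A = {1, 2, 7, 12}, |A| = 4
Set B = {1, 2, 7, 9, 10, 12}, |B| = 6
Since A ⊆ B: B \ A = {9, 10}
|B| - |A| = 6 - 4 = 2

2


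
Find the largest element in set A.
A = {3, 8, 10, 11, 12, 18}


Set A = {3, 8, 10, 11, 12, 18}
Elements in ascending order: 3, 8, 10, 11, 12, 18
The largest element is 18.

18


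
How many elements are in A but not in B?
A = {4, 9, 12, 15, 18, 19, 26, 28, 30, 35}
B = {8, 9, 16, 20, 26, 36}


Set A = {4, 9, 12, 15, 18, 19, 26, 28, 30, 35}
Set B = {8, 9, 16, 20, 26, 36}
A \ B = {4, 12, 15, 18, 19, 28, 30, 35}
|A \ B| = 8

8


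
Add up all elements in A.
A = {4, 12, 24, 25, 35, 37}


Set A = {4, 12, 24, 25, 35, 37}
Sum = 4 + 12 + 24 + 25 + 35 + 37 = 137

137


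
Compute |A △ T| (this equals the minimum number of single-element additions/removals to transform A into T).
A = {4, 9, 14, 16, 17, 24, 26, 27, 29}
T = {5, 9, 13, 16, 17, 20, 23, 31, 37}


Set A = {4, 9, 14, 16, 17, 24, 26, 27, 29}
Set T = {5, 9, 13, 16, 17, 20, 23, 31, 37}
Elements to remove from A (in A, not in T): {4, 14, 24, 26, 27, 29} → 6 removals
Elements to add to A (in T, not in A): {5, 13, 20, 23, 31, 37} → 6 additions
Total edits = 6 + 6 = 12

12


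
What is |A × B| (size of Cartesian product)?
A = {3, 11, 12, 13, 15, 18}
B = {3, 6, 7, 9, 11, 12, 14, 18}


Set A = {3, 11, 12, 13, 15, 18} has 6 elements.
Set B = {3, 6, 7, 9, 11, 12, 14, 18} has 8 elements.
|A × B| = |A| × |B| = 6 × 8 = 48

48


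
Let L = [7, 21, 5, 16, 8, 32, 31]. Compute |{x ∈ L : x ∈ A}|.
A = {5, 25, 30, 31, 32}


Set A = {5, 25, 30, 31, 32}
Candidates: [7, 21, 5, 16, 8, 32, 31]
Check each candidate:
7 ∉ A, 21 ∉ A, 5 ∈ A, 16 ∉ A, 8 ∉ A, 32 ∈ A, 31 ∈ A
Count of candidates in A: 3

3


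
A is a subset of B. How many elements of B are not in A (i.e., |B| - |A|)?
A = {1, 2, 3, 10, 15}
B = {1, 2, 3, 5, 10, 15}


Set A = {1, 2, 3, 10, 15}, |A| = 5
Set B = {1, 2, 3, 5, 10, 15}, |B| = 6
Since A ⊆ B: B \ A = {5}
|B| - |A| = 6 - 5 = 1

1


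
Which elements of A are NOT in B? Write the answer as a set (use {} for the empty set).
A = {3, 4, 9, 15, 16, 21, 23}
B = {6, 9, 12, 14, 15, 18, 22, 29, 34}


Set A = {3, 4, 9, 15, 16, 21, 23}
Set B = {6, 9, 12, 14, 15, 18, 22, 29, 34}
Check each element of A against B:
3 ∉ B (include), 4 ∉ B (include), 9 ∈ B, 15 ∈ B, 16 ∉ B (include), 21 ∉ B (include), 23 ∉ B (include)
Elements of A not in B: {3, 4, 16, 21, 23}

{3, 4, 16, 21, 23}


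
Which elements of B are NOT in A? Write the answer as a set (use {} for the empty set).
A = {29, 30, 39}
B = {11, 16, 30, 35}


Set A = {29, 30, 39}
Set B = {11, 16, 30, 35}
Check each element of B against A:
11 ∉ A (include), 16 ∉ A (include), 30 ∈ A, 35 ∉ A (include)
Elements of B not in A: {11, 16, 35}

{11, 16, 35}


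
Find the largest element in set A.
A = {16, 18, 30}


Set A = {16, 18, 30}
Elements in ascending order: 16, 18, 30
The largest element is 30.

30


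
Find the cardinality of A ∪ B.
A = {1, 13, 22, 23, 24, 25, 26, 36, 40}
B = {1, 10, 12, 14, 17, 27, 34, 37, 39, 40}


Set A = {1, 13, 22, 23, 24, 25, 26, 36, 40}, |A| = 9
Set B = {1, 10, 12, 14, 17, 27, 34, 37, 39, 40}, |B| = 10
A ∩ B = {1, 40}, |A ∩ B| = 2
|A ∪ B| = |A| + |B| - |A ∩ B| = 9 + 10 - 2 = 17

17


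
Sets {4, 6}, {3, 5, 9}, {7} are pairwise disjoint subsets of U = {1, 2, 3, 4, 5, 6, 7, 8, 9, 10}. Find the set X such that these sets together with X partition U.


U = {1, 2, 3, 4, 5, 6, 7, 8, 9, 10}
Shown blocks: {4, 6}, {3, 5, 9}, {7}
A partition's blocks are pairwise disjoint and cover U, so the missing block = U \ (union of shown blocks).
Union of shown blocks: {3, 4, 5, 6, 7, 9}
Missing block = U \ (union) = {1, 2, 8, 10}

{1, 2, 8, 10}


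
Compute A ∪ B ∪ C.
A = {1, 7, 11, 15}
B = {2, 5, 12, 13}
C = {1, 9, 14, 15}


Set A = {1, 7, 11, 15}
Set B = {2, 5, 12, 13}
Set C = {1, 9, 14, 15}
First, A ∪ B = {1, 2, 5, 7, 11, 12, 13, 15}
Then, (A ∪ B) ∪ C = {1, 2, 5, 7, 9, 11, 12, 13, 14, 15}

{1, 2, 5, 7, 9, 11, 12, 13, 14, 15}


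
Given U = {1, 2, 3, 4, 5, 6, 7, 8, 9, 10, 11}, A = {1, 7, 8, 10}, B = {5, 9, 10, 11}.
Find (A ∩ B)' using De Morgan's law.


U = {1, 2, 3, 4, 5, 6, 7, 8, 9, 10, 11}
A = {1, 7, 8, 10}, B = {5, 9, 10, 11}
A ∩ B = {10}
(A ∩ B)' = U \ (A ∩ B) = {1, 2, 3, 4, 5, 6, 7, 8, 9, 11}
Verification via A' ∪ B': A' = {2, 3, 4, 5, 6, 9, 11}, B' = {1, 2, 3, 4, 6, 7, 8}
A' ∪ B' = {1, 2, 3, 4, 5, 6, 7, 8, 9, 11} ✓

{1, 2, 3, 4, 5, 6, 7, 8, 9, 11}


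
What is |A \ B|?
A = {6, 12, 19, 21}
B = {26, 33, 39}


Set A = {6, 12, 19, 21}
Set B = {26, 33, 39}
A \ B = {6, 12, 19, 21}
|A \ B| = 4

4


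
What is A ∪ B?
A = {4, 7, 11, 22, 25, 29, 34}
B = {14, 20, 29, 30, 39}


Set A = {4, 7, 11, 22, 25, 29, 34}
Set B = {14, 20, 29, 30, 39}
A ∪ B includes all elements in either set.
Elements from A: {4, 7, 11, 22, 25, 29, 34}
Elements from B not already included: {14, 20, 30, 39}
A ∪ B = {4, 7, 11, 14, 20, 22, 25, 29, 30, 34, 39}

{4, 7, 11, 14, 20, 22, 25, 29, 30, 34, 39}


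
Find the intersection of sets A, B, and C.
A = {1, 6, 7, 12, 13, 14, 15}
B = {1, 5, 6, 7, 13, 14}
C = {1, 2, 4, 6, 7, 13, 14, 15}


Set A = {1, 6, 7, 12, 13, 14, 15}
Set B = {1, 5, 6, 7, 13, 14}
Set C = {1, 2, 4, 6, 7, 13, 14, 15}
First, A ∩ B = {1, 6, 7, 13, 14}
Then, (A ∩ B) ∩ C = {1, 6, 7, 13, 14}

{1, 6, 7, 13, 14}


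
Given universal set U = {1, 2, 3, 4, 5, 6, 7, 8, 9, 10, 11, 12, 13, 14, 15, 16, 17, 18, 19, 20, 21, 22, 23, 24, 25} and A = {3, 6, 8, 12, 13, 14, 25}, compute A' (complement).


Universal set U = {1, 2, 3, 4, 5, 6, 7, 8, 9, 10, 11, 12, 13, 14, 15, 16, 17, 18, 19, 20, 21, 22, 23, 24, 25}
Set A = {3, 6, 8, 12, 13, 14, 25}
A' = U \ A = elements in U but not in A
Checking each element of U:
1 (not in A, include), 2 (not in A, include), 3 (in A, exclude), 4 (not in A, include), 5 (not in A, include), 6 (in A, exclude), 7 (not in A, include), 8 (in A, exclude), 9 (not in A, include), 10 (not in A, include), 11 (not in A, include), 12 (in A, exclude), 13 (in A, exclude), 14 (in A, exclude), 15 (not in A, include), 16 (not in A, include), 17 (not in A, include), 18 (not in A, include), 19 (not in A, include), 20 (not in A, include), 21 (not in A, include), 22 (not in A, include), 23 (not in A, include), 24 (not in A, include), 25 (in A, exclude)
A' = {1, 2, 4, 5, 7, 9, 10, 11, 15, 16, 17, 18, 19, 20, 21, 22, 23, 24}

{1, 2, 4, 5, 7, 9, 10, 11, 15, 16, 17, 18, 19, 20, 21, 22, 23, 24}


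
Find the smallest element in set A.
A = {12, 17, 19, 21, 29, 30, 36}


Set A = {12, 17, 19, 21, 29, 30, 36}
Elements in ascending order: 12, 17, 19, 21, 29, 30, 36
The smallest element is 12.

12


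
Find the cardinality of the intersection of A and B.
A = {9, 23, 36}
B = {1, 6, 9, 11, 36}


Set A = {9, 23, 36}
Set B = {1, 6, 9, 11, 36}
A ∩ B = {9, 36}
|A ∩ B| = 2

2


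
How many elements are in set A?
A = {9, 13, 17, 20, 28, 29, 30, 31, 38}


Set A = {9, 13, 17, 20, 28, 29, 30, 31, 38}
Listing elements: 9, 13, 17, 20, 28, 29, 30, 31, 38
Counting: 9 elements
|A| = 9

9


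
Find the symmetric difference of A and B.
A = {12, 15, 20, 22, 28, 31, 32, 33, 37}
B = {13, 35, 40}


Set A = {12, 15, 20, 22, 28, 31, 32, 33, 37}
Set B = {13, 35, 40}
A △ B = (A \ B) ∪ (B \ A)
Elements in A but not B: {12, 15, 20, 22, 28, 31, 32, 33, 37}
Elements in B but not A: {13, 35, 40}
A △ B = {12, 13, 15, 20, 22, 28, 31, 32, 33, 35, 37, 40}

{12, 13, 15, 20, 22, 28, 31, 32, 33, 35, 37, 40}


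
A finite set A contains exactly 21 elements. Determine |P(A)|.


The set has 21 elements.
The power set contains all possible subsets.
|P(A)| = 2^|A| = 2^21 = 2097152

2097152


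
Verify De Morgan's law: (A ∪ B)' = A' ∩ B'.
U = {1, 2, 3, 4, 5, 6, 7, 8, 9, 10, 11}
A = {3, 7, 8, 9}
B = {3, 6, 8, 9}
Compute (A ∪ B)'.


U = {1, 2, 3, 4, 5, 6, 7, 8, 9, 10, 11}
A = {3, 7, 8, 9}, B = {3, 6, 8, 9}
A ∪ B = {3, 6, 7, 8, 9}
(A ∪ B)' = U \ (A ∪ B) = {1, 2, 4, 5, 10, 11}
Verification via A' ∩ B': A' = {1, 2, 4, 5, 6, 10, 11}, B' = {1, 2, 4, 5, 7, 10, 11}
A' ∩ B' = {1, 2, 4, 5, 10, 11} ✓

{1, 2, 4, 5, 10, 11}


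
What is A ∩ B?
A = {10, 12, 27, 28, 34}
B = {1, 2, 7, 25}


Set A = {10, 12, 27, 28, 34}
Set B = {1, 2, 7, 25}
A ∩ B includes only elements in both sets.
Check each element of A against B:
10 ✗, 12 ✗, 27 ✗, 28 ✗, 34 ✗
A ∩ B = {}

{}


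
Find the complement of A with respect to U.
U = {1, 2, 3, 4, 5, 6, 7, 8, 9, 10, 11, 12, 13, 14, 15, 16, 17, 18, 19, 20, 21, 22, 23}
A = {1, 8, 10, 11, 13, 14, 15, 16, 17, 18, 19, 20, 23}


Universal set U = {1, 2, 3, 4, 5, 6, 7, 8, 9, 10, 11, 12, 13, 14, 15, 16, 17, 18, 19, 20, 21, 22, 23}
Set A = {1, 8, 10, 11, 13, 14, 15, 16, 17, 18, 19, 20, 23}
A' = U \ A = elements in U but not in A
Checking each element of U:
1 (in A, exclude), 2 (not in A, include), 3 (not in A, include), 4 (not in A, include), 5 (not in A, include), 6 (not in A, include), 7 (not in A, include), 8 (in A, exclude), 9 (not in A, include), 10 (in A, exclude), 11 (in A, exclude), 12 (not in A, include), 13 (in A, exclude), 14 (in A, exclude), 15 (in A, exclude), 16 (in A, exclude), 17 (in A, exclude), 18 (in A, exclude), 19 (in A, exclude), 20 (in A, exclude), 21 (not in A, include), 22 (not in A, include), 23 (in A, exclude)
A' = {2, 3, 4, 5, 6, 7, 9, 12, 21, 22}

{2, 3, 4, 5, 6, 7, 9, 12, 21, 22}


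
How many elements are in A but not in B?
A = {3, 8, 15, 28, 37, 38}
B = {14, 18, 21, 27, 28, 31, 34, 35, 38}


Set A = {3, 8, 15, 28, 37, 38}
Set B = {14, 18, 21, 27, 28, 31, 34, 35, 38}
A \ B = {3, 8, 15, 37}
|A \ B| = 4

4


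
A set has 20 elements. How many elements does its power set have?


The set has 20 elements.
The power set contains all possible subsets.
|P(A)| = 2^|A| = 2^20 = 1048576

1048576


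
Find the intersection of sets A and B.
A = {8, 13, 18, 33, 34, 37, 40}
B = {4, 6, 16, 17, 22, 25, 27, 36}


Set A = {8, 13, 18, 33, 34, 37, 40}
Set B = {4, 6, 16, 17, 22, 25, 27, 36}
A ∩ B includes only elements in both sets.
Check each element of A against B:
8 ✗, 13 ✗, 18 ✗, 33 ✗, 34 ✗, 37 ✗, 40 ✗
A ∩ B = {}

{}


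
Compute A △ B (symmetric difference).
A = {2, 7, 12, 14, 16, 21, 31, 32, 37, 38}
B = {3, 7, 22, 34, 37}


Set A = {2, 7, 12, 14, 16, 21, 31, 32, 37, 38}
Set B = {3, 7, 22, 34, 37}
A △ B = (A \ B) ∪ (B \ A)
Elements in A but not B: {2, 12, 14, 16, 21, 31, 32, 38}
Elements in B but not A: {3, 22, 34}
A △ B = {2, 3, 12, 14, 16, 21, 22, 31, 32, 34, 38}

{2, 3, 12, 14, 16, 21, 22, 31, 32, 34, 38}


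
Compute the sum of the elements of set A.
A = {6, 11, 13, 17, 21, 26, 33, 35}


Set A = {6, 11, 13, 17, 21, 26, 33, 35}
Sum = 6 + 11 + 13 + 17 + 21 + 26 + 33 + 35 = 162

162


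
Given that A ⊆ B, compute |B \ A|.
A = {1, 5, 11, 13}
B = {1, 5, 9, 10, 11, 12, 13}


Set A = {1, 5, 11, 13}, |A| = 4
Set B = {1, 5, 9, 10, 11, 12, 13}, |B| = 7
Since A ⊆ B: B \ A = {9, 10, 12}
|B| - |A| = 7 - 4 = 3

3


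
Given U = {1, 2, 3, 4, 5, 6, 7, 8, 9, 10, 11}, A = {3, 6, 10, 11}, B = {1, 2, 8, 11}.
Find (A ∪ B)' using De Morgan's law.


U = {1, 2, 3, 4, 5, 6, 7, 8, 9, 10, 11}
A = {3, 6, 10, 11}, B = {1, 2, 8, 11}
A ∪ B = {1, 2, 3, 6, 8, 10, 11}
(A ∪ B)' = U \ (A ∪ B) = {4, 5, 7, 9}
Verification via A' ∩ B': A' = {1, 2, 4, 5, 7, 8, 9}, B' = {3, 4, 5, 6, 7, 9, 10}
A' ∩ B' = {4, 5, 7, 9} ✓

{4, 5, 7, 9}


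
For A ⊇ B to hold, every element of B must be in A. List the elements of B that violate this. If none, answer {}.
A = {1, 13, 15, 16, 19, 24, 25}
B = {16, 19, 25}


Set A = {1, 13, 15, 16, 19, 24, 25}
Set B = {16, 19, 25}
Check each element of B against A:
16 ∈ A, 19 ∈ A, 25 ∈ A
Elements of B not in A: {}

{}


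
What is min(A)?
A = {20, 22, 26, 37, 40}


Set A = {20, 22, 26, 37, 40}
Elements in ascending order: 20, 22, 26, 37, 40
The smallest element is 20.

20


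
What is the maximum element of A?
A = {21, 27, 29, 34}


Set A = {21, 27, 29, 34}
Elements in ascending order: 21, 27, 29, 34
The largest element is 34.

34


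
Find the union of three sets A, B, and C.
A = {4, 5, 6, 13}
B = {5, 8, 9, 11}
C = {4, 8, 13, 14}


Set A = {4, 5, 6, 13}
Set B = {5, 8, 9, 11}
Set C = {4, 8, 13, 14}
First, A ∪ B = {4, 5, 6, 8, 9, 11, 13}
Then, (A ∪ B) ∪ C = {4, 5, 6, 8, 9, 11, 13, 14}

{4, 5, 6, 8, 9, 11, 13, 14}


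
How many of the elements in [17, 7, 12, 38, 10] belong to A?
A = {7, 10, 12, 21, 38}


Set A = {7, 10, 12, 21, 38}
Candidates: [17, 7, 12, 38, 10]
Check each candidate:
17 ∉ A, 7 ∈ A, 12 ∈ A, 38 ∈ A, 10 ∈ A
Count of candidates in A: 4

4


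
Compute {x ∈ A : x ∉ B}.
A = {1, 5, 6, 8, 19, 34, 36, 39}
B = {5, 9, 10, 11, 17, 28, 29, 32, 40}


Set A = {1, 5, 6, 8, 19, 34, 36, 39}
Set B = {5, 9, 10, 11, 17, 28, 29, 32, 40}
Check each element of A against B:
1 ∉ B (include), 5 ∈ B, 6 ∉ B (include), 8 ∉ B (include), 19 ∉ B (include), 34 ∉ B (include), 36 ∉ B (include), 39 ∉ B (include)
Elements of A not in B: {1, 6, 8, 19, 34, 36, 39}

{1, 6, 8, 19, 34, 36, 39}


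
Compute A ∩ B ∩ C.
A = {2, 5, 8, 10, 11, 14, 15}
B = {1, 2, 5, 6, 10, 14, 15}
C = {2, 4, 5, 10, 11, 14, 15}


Set A = {2, 5, 8, 10, 11, 14, 15}
Set B = {1, 2, 5, 6, 10, 14, 15}
Set C = {2, 4, 5, 10, 11, 14, 15}
First, A ∩ B = {2, 5, 10, 14, 15}
Then, (A ∩ B) ∩ C = {2, 5, 10, 14, 15}

{2, 5, 10, 14, 15}


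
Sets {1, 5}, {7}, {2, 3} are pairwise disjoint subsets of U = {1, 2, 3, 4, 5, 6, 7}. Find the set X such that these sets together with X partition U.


U = {1, 2, 3, 4, 5, 6, 7}
Shown blocks: {1, 5}, {7}, {2, 3}
A partition's blocks are pairwise disjoint and cover U, so the missing block = U \ (union of shown blocks).
Union of shown blocks: {1, 2, 3, 5, 7}
Missing block = U \ (union) = {4, 6}

{4, 6}


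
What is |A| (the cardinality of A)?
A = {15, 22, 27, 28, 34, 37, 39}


Set A = {15, 22, 27, 28, 34, 37, 39}
Listing elements: 15, 22, 27, 28, 34, 37, 39
Counting: 7 elements
|A| = 7

7


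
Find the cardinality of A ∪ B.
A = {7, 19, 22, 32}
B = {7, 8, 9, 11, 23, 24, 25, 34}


Set A = {7, 19, 22, 32}, |A| = 4
Set B = {7, 8, 9, 11, 23, 24, 25, 34}, |B| = 8
A ∩ B = {7}, |A ∩ B| = 1
|A ∪ B| = |A| + |B| - |A ∩ B| = 4 + 8 - 1 = 11

11


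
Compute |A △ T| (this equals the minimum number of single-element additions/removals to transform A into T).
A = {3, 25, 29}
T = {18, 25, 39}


Set A = {3, 25, 29}
Set T = {18, 25, 39}
Elements to remove from A (in A, not in T): {3, 29} → 2 removals
Elements to add to A (in T, not in A): {18, 39} → 2 additions
Total edits = 2 + 2 = 4

4


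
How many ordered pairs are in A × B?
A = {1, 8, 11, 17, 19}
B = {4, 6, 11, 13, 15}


Set A = {1, 8, 11, 17, 19} has 5 elements.
Set B = {4, 6, 11, 13, 15} has 5 elements.
|A × B| = |A| × |B| = 5 × 5 = 25

25


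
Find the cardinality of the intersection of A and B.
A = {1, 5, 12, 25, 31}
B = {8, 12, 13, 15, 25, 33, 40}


Set A = {1, 5, 12, 25, 31}
Set B = {8, 12, 13, 15, 25, 33, 40}
A ∩ B = {12, 25}
|A ∩ B| = 2

2


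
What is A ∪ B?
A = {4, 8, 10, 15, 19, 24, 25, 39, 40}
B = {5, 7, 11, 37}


Set A = {4, 8, 10, 15, 19, 24, 25, 39, 40}
Set B = {5, 7, 11, 37}
A ∪ B includes all elements in either set.
Elements from A: {4, 8, 10, 15, 19, 24, 25, 39, 40}
Elements from B not already included: {5, 7, 11, 37}
A ∪ B = {4, 5, 7, 8, 10, 11, 15, 19, 24, 25, 37, 39, 40}

{4, 5, 7, 8, 10, 11, 15, 19, 24, 25, 37, 39, 40}


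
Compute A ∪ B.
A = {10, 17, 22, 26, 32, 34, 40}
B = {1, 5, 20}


Set A = {10, 17, 22, 26, 32, 34, 40}
Set B = {1, 5, 20}
A ∪ B includes all elements in either set.
Elements from A: {10, 17, 22, 26, 32, 34, 40}
Elements from B not already included: {1, 5, 20}
A ∪ B = {1, 5, 10, 17, 20, 22, 26, 32, 34, 40}

{1, 5, 10, 17, 20, 22, 26, 32, 34, 40}


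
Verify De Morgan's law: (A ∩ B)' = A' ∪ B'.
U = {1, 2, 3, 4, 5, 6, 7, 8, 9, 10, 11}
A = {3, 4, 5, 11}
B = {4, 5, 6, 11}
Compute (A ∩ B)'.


U = {1, 2, 3, 4, 5, 6, 7, 8, 9, 10, 11}
A = {3, 4, 5, 11}, B = {4, 5, 6, 11}
A ∩ B = {4, 5, 11}
(A ∩ B)' = U \ (A ∩ B) = {1, 2, 3, 6, 7, 8, 9, 10}
Verification via A' ∪ B': A' = {1, 2, 6, 7, 8, 9, 10}, B' = {1, 2, 3, 7, 8, 9, 10}
A' ∪ B' = {1, 2, 3, 6, 7, 8, 9, 10} ✓

{1, 2, 3, 6, 7, 8, 9, 10}


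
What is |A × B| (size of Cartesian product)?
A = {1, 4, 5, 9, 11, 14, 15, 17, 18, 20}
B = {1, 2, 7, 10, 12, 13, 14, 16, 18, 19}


Set A = {1, 4, 5, 9, 11, 14, 15, 17, 18, 20} has 10 elements.
Set B = {1, 2, 7, 10, 12, 13, 14, 16, 18, 19} has 10 elements.
|A × B| = |A| × |B| = 10 × 10 = 100

100


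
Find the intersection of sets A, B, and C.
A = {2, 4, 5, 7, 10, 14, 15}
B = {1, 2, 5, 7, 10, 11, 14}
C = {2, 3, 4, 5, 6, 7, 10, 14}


Set A = {2, 4, 5, 7, 10, 14, 15}
Set B = {1, 2, 5, 7, 10, 11, 14}
Set C = {2, 3, 4, 5, 6, 7, 10, 14}
First, A ∩ B = {2, 5, 7, 10, 14}
Then, (A ∩ B) ∩ C = {2, 5, 7, 10, 14}

{2, 5, 7, 10, 14}


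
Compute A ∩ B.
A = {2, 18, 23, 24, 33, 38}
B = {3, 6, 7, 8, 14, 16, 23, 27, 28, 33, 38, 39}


Set A = {2, 18, 23, 24, 33, 38}
Set B = {3, 6, 7, 8, 14, 16, 23, 27, 28, 33, 38, 39}
A ∩ B includes only elements in both sets.
Check each element of A against B:
2 ✗, 18 ✗, 23 ✓, 24 ✗, 33 ✓, 38 ✓
A ∩ B = {23, 33, 38}

{23, 33, 38}


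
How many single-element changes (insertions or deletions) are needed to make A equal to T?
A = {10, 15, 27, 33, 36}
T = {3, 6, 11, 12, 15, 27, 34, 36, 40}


Set A = {10, 15, 27, 33, 36}
Set T = {3, 6, 11, 12, 15, 27, 34, 36, 40}
Elements to remove from A (in A, not in T): {10, 33} → 2 removals
Elements to add to A (in T, not in A): {3, 6, 11, 12, 34, 40} → 6 additions
Total edits = 2 + 6 = 8

8


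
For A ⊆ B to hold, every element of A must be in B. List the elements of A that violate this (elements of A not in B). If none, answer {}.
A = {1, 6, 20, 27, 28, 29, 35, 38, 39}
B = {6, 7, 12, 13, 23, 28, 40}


Set A = {1, 6, 20, 27, 28, 29, 35, 38, 39}
Set B = {6, 7, 12, 13, 23, 28, 40}
Check each element of A against B:
1 ∉ B (include), 6 ∈ B, 20 ∉ B (include), 27 ∉ B (include), 28 ∈ B, 29 ∉ B (include), 35 ∉ B (include), 38 ∉ B (include), 39 ∉ B (include)
Elements of A not in B: {1, 20, 27, 29, 35, 38, 39}

{1, 20, 27, 29, 35, 38, 39}


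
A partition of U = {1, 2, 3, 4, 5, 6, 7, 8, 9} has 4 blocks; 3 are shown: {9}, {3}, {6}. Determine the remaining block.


U = {1, 2, 3, 4, 5, 6, 7, 8, 9}
Shown blocks: {9}, {3}, {6}
A partition's blocks are pairwise disjoint and cover U, so the missing block = U \ (union of shown blocks).
Union of shown blocks: {3, 6, 9}
Missing block = U \ (union) = {1, 2, 4, 5, 7, 8}

{1, 2, 4, 5, 7, 8}


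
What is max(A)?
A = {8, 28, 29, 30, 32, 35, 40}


Set A = {8, 28, 29, 30, 32, 35, 40}
Elements in ascending order: 8, 28, 29, 30, 32, 35, 40
The largest element is 40.

40


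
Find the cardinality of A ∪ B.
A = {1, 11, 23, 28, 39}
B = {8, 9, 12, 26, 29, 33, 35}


Set A = {1, 11, 23, 28, 39}, |A| = 5
Set B = {8, 9, 12, 26, 29, 33, 35}, |B| = 7
A ∩ B = {}, |A ∩ B| = 0
|A ∪ B| = |A| + |B| - |A ∩ B| = 5 + 7 - 0 = 12

12


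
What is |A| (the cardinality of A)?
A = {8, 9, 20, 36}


Set A = {8, 9, 20, 36}
Listing elements: 8, 9, 20, 36
Counting: 4 elements
|A| = 4

4


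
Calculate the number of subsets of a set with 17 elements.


The set has 17 elements.
The power set contains all possible subsets.
|P(A)| = 2^|A| = 2^17 = 131072

131072


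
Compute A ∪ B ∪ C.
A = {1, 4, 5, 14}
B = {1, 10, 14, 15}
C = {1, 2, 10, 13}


Set A = {1, 4, 5, 14}
Set B = {1, 10, 14, 15}
Set C = {1, 2, 10, 13}
First, A ∪ B = {1, 4, 5, 10, 14, 15}
Then, (A ∪ B) ∪ C = {1, 2, 4, 5, 10, 13, 14, 15}

{1, 2, 4, 5, 10, 13, 14, 15}


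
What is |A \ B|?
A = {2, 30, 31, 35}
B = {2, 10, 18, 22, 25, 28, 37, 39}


Set A = {2, 30, 31, 35}
Set B = {2, 10, 18, 22, 25, 28, 37, 39}
A \ B = {30, 31, 35}
|A \ B| = 3

3


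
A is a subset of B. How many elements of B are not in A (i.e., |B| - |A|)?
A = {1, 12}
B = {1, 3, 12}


Set A = {1, 12}, |A| = 2
Set B = {1, 3, 12}, |B| = 3
Since A ⊆ B: B \ A = {3}
|B| - |A| = 3 - 2 = 1

1


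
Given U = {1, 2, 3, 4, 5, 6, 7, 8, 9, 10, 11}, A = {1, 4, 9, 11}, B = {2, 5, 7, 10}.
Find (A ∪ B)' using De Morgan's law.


U = {1, 2, 3, 4, 5, 6, 7, 8, 9, 10, 11}
A = {1, 4, 9, 11}, B = {2, 5, 7, 10}
A ∪ B = {1, 2, 4, 5, 7, 9, 10, 11}
(A ∪ B)' = U \ (A ∪ B) = {3, 6, 8}
Verification via A' ∩ B': A' = {2, 3, 5, 6, 7, 8, 10}, B' = {1, 3, 4, 6, 8, 9, 11}
A' ∩ B' = {3, 6, 8} ✓

{3, 6, 8}


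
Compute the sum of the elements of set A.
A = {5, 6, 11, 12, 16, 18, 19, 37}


Set A = {5, 6, 11, 12, 16, 18, 19, 37}
Sum = 5 + 6 + 11 + 12 + 16 + 18 + 19 + 37 = 124

124


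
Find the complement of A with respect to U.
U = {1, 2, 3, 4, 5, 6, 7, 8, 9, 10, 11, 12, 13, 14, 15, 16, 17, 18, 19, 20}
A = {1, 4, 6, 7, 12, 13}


Universal set U = {1, 2, 3, 4, 5, 6, 7, 8, 9, 10, 11, 12, 13, 14, 15, 16, 17, 18, 19, 20}
Set A = {1, 4, 6, 7, 12, 13}
A' = U \ A = elements in U but not in A
Checking each element of U:
1 (in A, exclude), 2 (not in A, include), 3 (not in A, include), 4 (in A, exclude), 5 (not in A, include), 6 (in A, exclude), 7 (in A, exclude), 8 (not in A, include), 9 (not in A, include), 10 (not in A, include), 11 (not in A, include), 12 (in A, exclude), 13 (in A, exclude), 14 (not in A, include), 15 (not in A, include), 16 (not in A, include), 17 (not in A, include), 18 (not in A, include), 19 (not in A, include), 20 (not in A, include)
A' = {2, 3, 5, 8, 9, 10, 11, 14, 15, 16, 17, 18, 19, 20}

{2, 3, 5, 8, 9, 10, 11, 14, 15, 16, 17, 18, 19, 20}


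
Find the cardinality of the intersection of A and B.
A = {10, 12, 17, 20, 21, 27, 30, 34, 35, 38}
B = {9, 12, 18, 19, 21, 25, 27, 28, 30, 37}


Set A = {10, 12, 17, 20, 21, 27, 30, 34, 35, 38}
Set B = {9, 12, 18, 19, 21, 25, 27, 28, 30, 37}
A ∩ B = {12, 21, 27, 30}
|A ∩ B| = 4

4


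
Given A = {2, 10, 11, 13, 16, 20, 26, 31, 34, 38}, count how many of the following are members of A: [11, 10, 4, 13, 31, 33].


Set A = {2, 10, 11, 13, 16, 20, 26, 31, 34, 38}
Candidates: [11, 10, 4, 13, 31, 33]
Check each candidate:
11 ∈ A, 10 ∈ A, 4 ∉ A, 13 ∈ A, 31 ∈ A, 33 ∉ A
Count of candidates in A: 4

4


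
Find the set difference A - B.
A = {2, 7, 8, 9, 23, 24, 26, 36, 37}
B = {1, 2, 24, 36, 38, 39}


Set A = {2, 7, 8, 9, 23, 24, 26, 36, 37}
Set B = {1, 2, 24, 36, 38, 39}
A \ B includes elements in A that are not in B.
Check each element of A:
2 (in B, remove), 7 (not in B, keep), 8 (not in B, keep), 9 (not in B, keep), 23 (not in B, keep), 24 (in B, remove), 26 (not in B, keep), 36 (in B, remove), 37 (not in B, keep)
A \ B = {7, 8, 9, 23, 26, 37}

{7, 8, 9, 23, 26, 37}


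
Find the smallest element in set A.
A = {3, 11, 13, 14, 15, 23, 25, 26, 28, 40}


Set A = {3, 11, 13, 14, 15, 23, 25, 26, 28, 40}
Elements in ascending order: 3, 11, 13, 14, 15, 23, 25, 26, 28, 40
The smallest element is 3.

3


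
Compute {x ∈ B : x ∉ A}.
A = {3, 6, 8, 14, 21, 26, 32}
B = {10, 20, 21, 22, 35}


Set A = {3, 6, 8, 14, 21, 26, 32}
Set B = {10, 20, 21, 22, 35}
Check each element of B against A:
10 ∉ A (include), 20 ∉ A (include), 21 ∈ A, 22 ∉ A (include), 35 ∉ A (include)
Elements of B not in A: {10, 20, 22, 35}

{10, 20, 22, 35}


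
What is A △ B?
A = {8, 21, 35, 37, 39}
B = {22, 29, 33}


Set A = {8, 21, 35, 37, 39}
Set B = {22, 29, 33}
A △ B = (A \ B) ∪ (B \ A)
Elements in A but not B: {8, 21, 35, 37, 39}
Elements in B but not A: {22, 29, 33}
A △ B = {8, 21, 22, 29, 33, 35, 37, 39}

{8, 21, 22, 29, 33, 35, 37, 39}


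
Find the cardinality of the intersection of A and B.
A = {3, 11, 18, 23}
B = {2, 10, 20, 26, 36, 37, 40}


Set A = {3, 11, 18, 23}
Set B = {2, 10, 20, 26, 36, 37, 40}
A ∩ B = {}
|A ∩ B| = 0

0


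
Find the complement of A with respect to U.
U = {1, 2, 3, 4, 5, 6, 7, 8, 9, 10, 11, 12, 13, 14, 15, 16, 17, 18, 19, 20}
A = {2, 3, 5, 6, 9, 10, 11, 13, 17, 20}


Universal set U = {1, 2, 3, 4, 5, 6, 7, 8, 9, 10, 11, 12, 13, 14, 15, 16, 17, 18, 19, 20}
Set A = {2, 3, 5, 6, 9, 10, 11, 13, 17, 20}
A' = U \ A = elements in U but not in A
Checking each element of U:
1 (not in A, include), 2 (in A, exclude), 3 (in A, exclude), 4 (not in A, include), 5 (in A, exclude), 6 (in A, exclude), 7 (not in A, include), 8 (not in A, include), 9 (in A, exclude), 10 (in A, exclude), 11 (in A, exclude), 12 (not in A, include), 13 (in A, exclude), 14 (not in A, include), 15 (not in A, include), 16 (not in A, include), 17 (in A, exclude), 18 (not in A, include), 19 (not in A, include), 20 (in A, exclude)
A' = {1, 4, 7, 8, 12, 14, 15, 16, 18, 19}

{1, 4, 7, 8, 12, 14, 15, 16, 18, 19}


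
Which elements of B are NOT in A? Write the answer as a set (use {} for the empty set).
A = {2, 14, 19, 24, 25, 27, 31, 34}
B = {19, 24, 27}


Set A = {2, 14, 19, 24, 25, 27, 31, 34}
Set B = {19, 24, 27}
Check each element of B against A:
19 ∈ A, 24 ∈ A, 27 ∈ A
Elements of B not in A: {}

{}


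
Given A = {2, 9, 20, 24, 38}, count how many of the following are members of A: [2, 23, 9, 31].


Set A = {2, 9, 20, 24, 38}
Candidates: [2, 23, 9, 31]
Check each candidate:
2 ∈ A, 23 ∉ A, 9 ∈ A, 31 ∉ A
Count of candidates in A: 2

2


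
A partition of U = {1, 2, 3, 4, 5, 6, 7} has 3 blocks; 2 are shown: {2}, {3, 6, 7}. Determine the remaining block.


U = {1, 2, 3, 4, 5, 6, 7}
Shown blocks: {2}, {3, 6, 7}
A partition's blocks are pairwise disjoint and cover U, so the missing block = U \ (union of shown blocks).
Union of shown blocks: {2, 3, 6, 7}
Missing block = U \ (union) = {1, 4, 5}

{1, 4, 5}


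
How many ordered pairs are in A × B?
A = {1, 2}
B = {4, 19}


Set A = {1, 2} has 2 elements.
Set B = {4, 19} has 2 elements.
|A × B| = |A| × |B| = 2 × 2 = 4

4


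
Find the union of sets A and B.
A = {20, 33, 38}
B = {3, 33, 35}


Set A = {20, 33, 38}
Set B = {3, 33, 35}
A ∪ B includes all elements in either set.
Elements from A: {20, 33, 38}
Elements from B not already included: {3, 35}
A ∪ B = {3, 20, 33, 35, 38}

{3, 20, 33, 35, 38}


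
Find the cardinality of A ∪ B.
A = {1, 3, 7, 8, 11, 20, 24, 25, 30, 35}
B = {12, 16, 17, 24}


Set A = {1, 3, 7, 8, 11, 20, 24, 25, 30, 35}, |A| = 10
Set B = {12, 16, 17, 24}, |B| = 4
A ∩ B = {24}, |A ∩ B| = 1
|A ∪ B| = |A| + |B| - |A ∩ B| = 10 + 4 - 1 = 13

13
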